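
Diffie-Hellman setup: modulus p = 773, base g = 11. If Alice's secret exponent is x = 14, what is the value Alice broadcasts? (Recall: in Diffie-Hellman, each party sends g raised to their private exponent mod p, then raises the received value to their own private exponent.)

545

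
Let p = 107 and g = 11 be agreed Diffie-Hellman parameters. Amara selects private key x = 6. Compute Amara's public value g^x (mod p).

Public value = 11^6 (mod 107).
11^1 ≡ 11 (mod 107)
11^2 = (11^1)^2 ≡ 11^2 = 121 ≡ 14 (mod 107)
11^4 = (11^2)^2 ≡ 14^2 = 196 ≡ 89 (mod 107)
11^6 = 11^4 · 11^2 ≡ 89 · 14 ≡ 69 (mod 107).

69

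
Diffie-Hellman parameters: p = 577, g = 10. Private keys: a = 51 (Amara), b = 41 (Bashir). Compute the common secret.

371

Bashir sends B = g^b mod p = 10^41 mod 577.
10^1 ≡ 10 (mod 577)
10^2 = (10^1)^2 ≡ 10^2 = 100 ≡ 100 (mod 577)
10^4 = (10^2)^2 ≡ 100^2 = 10000 ≡ 191 (mod 577)
10^8 = (10^4)^2 ≡ 191^2 = 36481 ≡ 130 (mod 577)
10^16 = (10^8)^2 ≡ 130^2 = 16900 ≡ 167 (mod 577)
10^32 = (10^16)^2 ≡ 167^2 = 27889 ≡ 193 (mod 577)
10^41 = 10^32 · 10^8 · 10^1 ≡ 193 · 130 · 10 ≡ 482 (mod 577).
So B = 482. Amara then computes K = B^a mod p = 482^51 mod 577.
482^1 ≡ 482 (mod 577)
482^2 = (482^1)^2 ≡ 482^2 = 232324 ≡ 370 (mod 577)
482^4 = (482^2)^2 ≡ 370^2 = 136900 ≡ 151 (mod 577)
482^8 = (482^4)^2 ≡ 151^2 = 22801 ≡ 298 (mod 577)
482^16 = (482^8)^2 ≡ 298^2 = 88804 ≡ 523 (mod 577)
482^32 = (482^16)^2 ≡ 523^2 = 273529 ≡ 31 (mod 577)
482^51 = 482^32 · 482^16 · 482^2 · 482^1 ≡ 31 · 523 · 370 · 482 ≡ 371 (mod 577).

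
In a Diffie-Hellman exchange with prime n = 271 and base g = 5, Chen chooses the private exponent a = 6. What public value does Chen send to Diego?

Public value = 5^6 mod 271.
5^1 ≡ 5 (mod 271)
5^2 = (5^1)^2 ≡ 5^2 = 25 ≡ 25 (mod 271)
5^4 = (5^2)^2 ≡ 25^2 = 625 ≡ 83 (mod 271)
5^6 = 5^4 · 5^2 ≡ 83 · 25 ≡ 178 (mod 271).

178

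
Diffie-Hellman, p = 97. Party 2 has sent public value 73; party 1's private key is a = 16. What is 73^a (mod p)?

Shared key K = 73^16 mod 97.
73^1 ≡ 73 (mod 97)
73^2 = (73^1)^2 ≡ 73^2 = 5329 ≡ 91 (mod 97)
73^4 = (73^2)^2 ≡ 91^2 = 8281 ≡ 36 (mod 97)
73^8 = (73^4)^2 ≡ 36^2 = 1296 ≡ 35 (mod 97)
73^16 = (73^8)^2 ≡ 35^2 = 1225 ≡ 61 (mod 97)

61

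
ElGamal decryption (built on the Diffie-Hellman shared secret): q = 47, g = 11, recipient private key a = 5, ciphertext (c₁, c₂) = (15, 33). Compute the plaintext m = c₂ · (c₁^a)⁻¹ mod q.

Shared mask s = c₁^a mod q = 15^5 mod 47.
15^1 ≡ 15 (mod 47)
15^2 = (15^1)^2 ≡ 15^2 = 225 ≡ 37 (mod 47)
15^4 = (15^2)^2 ≡ 37^2 = 1369 ≡ 6 (mod 47)
15^5 = 15^4 · 15^1 ≡ 6 · 15 ≡ 43 (mod 47).
So s = 43; s⁻¹ ≡ 35 (mod 47).
m = c₂ · s⁻¹ mod 47 = 33 · 35 mod 47 = 27.

27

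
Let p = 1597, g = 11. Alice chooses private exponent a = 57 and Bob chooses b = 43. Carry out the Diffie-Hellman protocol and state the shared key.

450

Bob sends B = g^b mod p = 11^43 mod 1597.
11^1 ≡ 11 (mod 1597)
11^2 = (11^1)^2 ≡ 11^2 = 121 ≡ 121 (mod 1597)
11^4 = (11^2)^2 ≡ 121^2 = 14641 ≡ 268 (mod 1597)
11^8 = (11^4)^2 ≡ 268^2 = 71824 ≡ 1556 (mod 1597)
11^16 = (11^8)^2 ≡ 1556^2 = 2421136 ≡ 84 (mod 1597)
11^32 = (11^16)^2 ≡ 84^2 = 7056 ≡ 668 (mod 1597)
11^43 = 11^32 · 11^8 · 11^2 · 11^1 ≡ 668 · 1556 · 121 · 11 ≡ 1291 (mod 1597).
So B = 1291. Alice then computes K = B^a mod p = 1291^57 mod 1597.
1291^1 ≡ 1291 (mod 1597)
1291^2 = (1291^1)^2 ≡ 1291^2 = 1666681 ≡ 1010 (mod 1597)
1291^4 = (1291^2)^2 ≡ 1010^2 = 1020100 ≡ 1214 (mod 1597)
1291^8 = (1291^4)^2 ≡ 1214^2 = 1473796 ≡ 1362 (mod 1597)
1291^16 = (1291^8)^2 ≡ 1362^2 = 1855044 ≡ 927 (mod 1597)
1291^32 = (1291^16)^2 ≡ 927^2 = 859329 ≡ 143 (mod 1597)
1291^57 = 1291^32 · 1291^16 · 1291^8 · 1291^1 ≡ 143 · 927 · 1362 · 1291 ≡ 450 (mod 1597).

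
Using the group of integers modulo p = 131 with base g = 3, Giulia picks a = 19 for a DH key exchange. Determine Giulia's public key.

Public value = 3^19 mod 131.
3^1 ≡ 3 (mod 131)
3^2 = (3^1)^2 ≡ 3^2 = 9 ≡ 9 (mod 131)
3^4 = (3^2)^2 ≡ 9^2 = 81 ≡ 81 (mod 131)
3^8 = (3^4)^2 ≡ 81^2 = 6561 ≡ 11 (mod 131)
3^16 = (3^8)^2 ≡ 11^2 = 121 ≡ 121 (mod 131)
3^19 = 3^16 · 3^2 · 3^1 ≡ 121 · 9 · 3 ≡ 123 (mod 131).

123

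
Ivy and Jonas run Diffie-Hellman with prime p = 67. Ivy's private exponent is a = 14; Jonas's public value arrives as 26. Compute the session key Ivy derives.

10

Shared key K = 26^14 mod 67.
26^1 ≡ 26 (mod 67)
26^2 = (26^1)^2 ≡ 26^2 = 676 ≡ 6 (mod 67)
26^4 = (26^2)^2 ≡ 6^2 = 36 ≡ 36 (mod 67)
26^8 = (26^4)^2 ≡ 36^2 = 1296 ≡ 23 (mod 67)
26^14 = 26^8 · 26^4 · 26^2 ≡ 23 · 36 · 6 ≡ 10 (mod 67).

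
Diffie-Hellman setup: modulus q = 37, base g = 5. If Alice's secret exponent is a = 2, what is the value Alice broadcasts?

Public value = 5^2 (mod 37).
5^1 ≡ 5 (mod 37)
5^2 = (5^1)^2 ≡ 5^2 = 25 ≡ 25 (mod 37)

25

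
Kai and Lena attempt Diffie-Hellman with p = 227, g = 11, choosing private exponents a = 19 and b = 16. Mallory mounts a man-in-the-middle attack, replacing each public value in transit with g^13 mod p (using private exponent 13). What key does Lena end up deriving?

214

Lena receives Mallory's public value M = 11^13 mod 227 instead of the honest one.
11^1 ≡ 11 (mod 227)
11^2 = (11^1)^2 ≡ 11^2 = 121 ≡ 121 (mod 227)
11^4 = (11^2)^2 ≡ 121^2 = 14641 ≡ 113 (mod 227)
11^8 = (11^4)^2 ≡ 113^2 = 12769 ≡ 57 (mod 227)
11^13 = 11^8 · 11^4 · 11^1 ≡ 57 · 113 · 11 ≡ 27 (mod 227).
So M = 27. Lena computes K = M^16 mod 227.
27^1 ≡ 27 (mod 227)
27^2 = (27^1)^2 ≡ 27^2 = 729 ≡ 48 (mod 227)
27^4 = (27^2)^2 ≡ 48^2 = 2304 ≡ 34 (mod 227)
27^8 = (27^4)^2 ≡ 34^2 = 1156 ≡ 21 (mod 227)
27^16 = (27^8)^2 ≡ 21^2 = 441 ≡ 214 (mod 227)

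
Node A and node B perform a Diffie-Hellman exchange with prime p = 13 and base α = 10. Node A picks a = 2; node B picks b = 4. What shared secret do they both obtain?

Node A sends A = α^a mod p = 10^2 mod 13.
10^1 ≡ 10 (mod 13)
10^2 = (10^1)^2 ≡ 10^2 = 100 ≡ 9 (mod 13)
So A = 9. Node B then computes K = A^b mod p = 9^4 mod 13.
9^1 ≡ 9 (mod 13)
9^2 = (9^1)^2 ≡ 9^2 = 81 ≡ 3 (mod 13)
9^4 = (9^2)^2 ≡ 3^2 = 9 ≡ 9 (mod 13)

9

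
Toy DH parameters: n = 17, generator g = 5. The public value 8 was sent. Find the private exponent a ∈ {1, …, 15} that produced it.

Try successive powers of 5 modulo 17:
5^1 ≡ 5
5^2 ≡ 8
Found: a = 2.

2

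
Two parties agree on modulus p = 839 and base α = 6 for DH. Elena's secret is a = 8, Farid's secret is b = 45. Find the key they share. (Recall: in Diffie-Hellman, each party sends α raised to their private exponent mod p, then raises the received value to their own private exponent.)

Farid sends B = α^b mod p = 6^45 mod 839.
6^1 ≡ 6 (mod 839)
6^2 = (6^1)^2 ≡ 6^2 = 36 ≡ 36 (mod 839)
6^4 = (6^2)^2 ≡ 36^2 = 1296 ≡ 457 (mod 839)
6^8 = (6^4)^2 ≡ 457^2 = 208849 ≡ 777 (mod 839)
6^16 = (6^8)^2 ≡ 777^2 = 603729 ≡ 488 (mod 839)
6^32 = (6^16)^2 ≡ 488^2 = 238144 ≡ 707 (mod 839)
6^45 = 6^32 · 6^8 · 6^4 · 6^1 ≡ 707 · 777 · 457 · 6 ≡ 634 (mod 839).
So B = 634. Elena then computes K = B^a mod p = 634^8 mod 839.
634^1 ≡ 634 (mod 839)
634^2 = (634^1)^2 ≡ 634^2 = 401956 ≡ 75 (mod 839)
634^4 = (634^2)^2 ≡ 75^2 = 5625 ≡ 591 (mod 839)
634^8 = (634^4)^2 ≡ 591^2 = 349281 ≡ 257 (mod 839)

257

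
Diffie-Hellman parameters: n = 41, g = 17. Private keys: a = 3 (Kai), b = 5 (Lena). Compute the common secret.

3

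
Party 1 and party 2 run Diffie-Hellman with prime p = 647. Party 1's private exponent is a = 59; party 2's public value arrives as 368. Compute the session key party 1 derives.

Shared key K = 368^59 mod 647.
368^1 ≡ 368 (mod 647)
368^2 = (368^1)^2 ≡ 368^2 = 135424 ≡ 201 (mod 647)
368^4 = (368^2)^2 ≡ 201^2 = 40401 ≡ 287 (mod 647)
368^8 = (368^4)^2 ≡ 287^2 = 82369 ≡ 200 (mod 647)
368^16 = (368^8)^2 ≡ 200^2 = 40000 ≡ 533 (mod 647)
368^32 = (368^16)^2 ≡ 533^2 = 284089 ≡ 56 (mod 647)
368^59 = 368^32 · 368^16 · 368^8 · 368^2 · 368^1 ≡ 56 · 533 · 200 · 201 · 368 ≡ 446 (mod 647).

446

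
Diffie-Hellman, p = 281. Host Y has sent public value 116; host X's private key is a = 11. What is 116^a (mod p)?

100

Shared key K = 116^11 mod 281.
116^1 ≡ 116 (mod 281)
116^2 = (116^1)^2 ≡ 116^2 = 13456 ≡ 249 (mod 281)
116^4 = (116^2)^2 ≡ 249^2 = 62001 ≡ 181 (mod 281)
116^8 = (116^4)^2 ≡ 181^2 = 32761 ≡ 165 (mod 281)
116^11 = 116^8 · 116^2 · 116^1 ≡ 165 · 249 · 116 ≡ 100 (mod 281).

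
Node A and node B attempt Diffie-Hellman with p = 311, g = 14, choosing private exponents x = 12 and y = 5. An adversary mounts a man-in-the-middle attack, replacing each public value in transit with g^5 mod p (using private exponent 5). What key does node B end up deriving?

Node B receives an adversary's public value M = 14^5 mod 311 instead of the honest one.
14^1 ≡ 14 (mod 311)
14^2 = (14^1)^2 ≡ 14^2 = 196 ≡ 196 (mod 311)
14^4 = (14^2)^2 ≡ 196^2 = 38416 ≡ 163 (mod 311)
14^5 = 14^4 · 14^1 ≡ 163 · 14 ≡ 105 (mod 311).
So M = 105. Node B computes K = M^5 mod 311.
105^1 ≡ 105 (mod 311)
105^2 = (105^1)^2 ≡ 105^2 = 11025 ≡ 140 (mod 311)
105^4 = (105^2)^2 ≡ 140^2 = 19600 ≡ 7 (mod 311)
105^5 = 105^4 · 105^1 ≡ 7 · 105 ≡ 113 (mod 311).

113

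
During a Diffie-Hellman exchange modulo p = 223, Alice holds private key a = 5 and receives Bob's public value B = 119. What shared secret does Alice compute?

197

Shared key K = 119^5 mod 223.
119^1 ≡ 119 (mod 223)
119^2 = (119^1)^2 ≡ 119^2 = 14161 ≡ 112 (mod 223)
119^4 = (119^2)^2 ≡ 112^2 = 12544 ≡ 56 (mod 223)
119^5 = 119^4 · 119^1 ≡ 56 · 119 ≡ 197 (mod 223).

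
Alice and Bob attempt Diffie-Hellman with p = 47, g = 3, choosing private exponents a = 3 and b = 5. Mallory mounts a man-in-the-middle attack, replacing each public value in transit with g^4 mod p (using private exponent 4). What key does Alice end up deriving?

12

Alice receives Mallory's public value M = 3^4 mod 47 instead of the honest one.
3^1 ≡ 3 (mod 47)
3^2 = (3^1)^2 ≡ 3^2 = 9 ≡ 9 (mod 47)
3^4 = (3^2)^2 ≡ 9^2 = 81 ≡ 34 (mod 47)
So M = 34. Alice computes K = M^3 mod 47.
34^1 ≡ 34 (mod 47)
34^2 = (34^1)^2 ≡ 34^2 = 1156 ≡ 28 (mod 47)
34^3 = 34^2 · 34^1 ≡ 28 · 34 ≡ 12 (mod 47).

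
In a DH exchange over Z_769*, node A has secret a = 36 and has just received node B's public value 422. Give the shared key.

465

Shared key K = 422^36 mod 769.
422^1 ≡ 422 (mod 769)
422^2 = (422^1)^2 ≡ 422^2 = 178084 ≡ 445 (mod 769)
422^4 = (422^2)^2 ≡ 445^2 = 198025 ≡ 392 (mod 769)
422^8 = (422^4)^2 ≡ 392^2 = 153664 ≡ 633 (mod 769)
422^16 = (422^8)^2 ≡ 633^2 = 400689 ≡ 40 (mod 769)
422^32 = (422^16)^2 ≡ 40^2 = 1600 ≡ 62 (mod 769)
422^36 = 422^32 · 422^4 ≡ 62 · 392 ≡ 465 (mod 769).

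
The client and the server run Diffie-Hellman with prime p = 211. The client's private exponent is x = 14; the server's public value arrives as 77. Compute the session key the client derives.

Shared key K = 77^14 mod 211.
77^1 ≡ 77 (mod 211)
77^2 = (77^1)^2 ≡ 77^2 = 5929 ≡ 21 (mod 211)
77^4 = (77^2)^2 ≡ 21^2 = 441 ≡ 19 (mod 211)
77^8 = (77^4)^2 ≡ 19^2 = 361 ≡ 150 (mod 211)
77^14 = 77^8 · 77^4 · 77^2 ≡ 150 · 19 · 21 ≡ 137 (mod 211).

137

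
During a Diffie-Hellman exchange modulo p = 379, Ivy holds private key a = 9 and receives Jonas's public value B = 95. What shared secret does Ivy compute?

217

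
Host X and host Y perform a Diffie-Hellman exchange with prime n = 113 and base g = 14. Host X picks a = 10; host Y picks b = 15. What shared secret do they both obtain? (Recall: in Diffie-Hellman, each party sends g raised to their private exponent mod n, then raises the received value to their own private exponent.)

Host X sends A = g^a mod n = 14^10 mod 113.
14^1 ≡ 14 (mod 113)
14^2 = (14^1)^2 ≡ 14^2 = 196 ≡ 83 (mod 113)
14^4 = (14^2)^2 ≡ 83^2 = 6889 ≡ 109 (mod 113)
14^8 = (14^4)^2 ≡ 109^2 = 11881 ≡ 16 (mod 113)
14^10 = 14^8 · 14^2 ≡ 16 · 83 ≡ 85 (mod 113).
So A = 85. Host Y then computes K = A^b mod n = 85^15 mod 113.
85^1 ≡ 85 (mod 113)
85^2 = (85^1)^2 ≡ 85^2 = 7225 ≡ 106 (mod 113)
85^4 = (85^2)^2 ≡ 106^2 = 11236 ≡ 49 (mod 113)
85^8 = (85^4)^2 ≡ 49^2 = 2401 ≡ 28 (mod 113)
85^15 = 85^8 · 85^4 · 85^2 · 85^1 ≡ 28 · 49 · 106 · 85 ≡ 85 (mod 113).

85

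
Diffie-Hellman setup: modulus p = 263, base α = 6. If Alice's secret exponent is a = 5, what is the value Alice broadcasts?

Public value = 6^5 (mod 263).
6^1 ≡ 6 (mod 263)
6^2 = (6^1)^2 ≡ 6^2 = 36 ≡ 36 (mod 263)
6^4 = (6^2)^2 ≡ 36^2 = 1296 ≡ 244 (mod 263)
6^5 = 6^4 · 6^1 ≡ 244 · 6 ≡ 149 (mod 263).

149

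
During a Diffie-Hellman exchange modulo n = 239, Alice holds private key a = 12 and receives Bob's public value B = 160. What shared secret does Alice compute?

55

Shared key K = 160^12 mod 239.
160^1 ≡ 160 (mod 239)
160^2 = (160^1)^2 ≡ 160^2 = 25600 ≡ 27 (mod 239)
160^4 = (160^2)^2 ≡ 27^2 = 729 ≡ 12 (mod 239)
160^8 = (160^4)^2 ≡ 12^2 = 144 ≡ 144 (mod 239)
160^12 = 160^8 · 160^4 ≡ 144 · 12 ≡ 55 (mod 239).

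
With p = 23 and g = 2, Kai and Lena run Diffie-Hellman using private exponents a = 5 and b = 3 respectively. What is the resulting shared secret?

16

Lena sends B = g^b mod p = 2^3 mod 23.
2^1 ≡ 2 (mod 23)
2^2 = (2^1)^2 ≡ 2^2 = 4 ≡ 4 (mod 23)
2^3 = 2^2 · 2^1 ≡ 4 · 2 ≡ 8 (mod 23).
So B = 8. Kai then computes K = B^a mod p = 8^5 mod 23.
8^1 ≡ 8 (mod 23)
8^2 = (8^1)^2 ≡ 8^2 = 64 ≡ 18 (mod 23)
8^4 = (8^2)^2 ≡ 18^2 = 324 ≡ 2 (mod 23)
8^5 = 8^4 · 8^1 ≡ 2 · 8 ≡ 16 (mod 23).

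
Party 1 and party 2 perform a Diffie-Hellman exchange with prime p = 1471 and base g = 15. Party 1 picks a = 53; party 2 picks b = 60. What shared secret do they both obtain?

Party 2 sends B = g^b mod p = 15^60 mod 1471.
15^1 ≡ 15 (mod 1471)
15^2 = (15^1)^2 ≡ 15^2 = 225 ≡ 225 (mod 1471)
15^4 = (15^2)^2 ≡ 225^2 = 50625 ≡ 611 (mod 1471)
15^8 = (15^4)^2 ≡ 611^2 = 373321 ≡ 1158 (mod 1471)
15^16 = (15^8)^2 ≡ 1158^2 = 1340964 ≡ 883 (mod 1471)
15^32 = (15^16)^2 ≡ 883^2 = 779689 ≡ 59 (mod 1471)
15^60 = 15^32 · 15^16 · 15^8 · 15^4 ≡ 59 · 883 · 1158 · 611 ≡ 870 (mod 1471).
So B = 870. Party 1 then computes K = B^a mod p = 870^53 mod 1471.
870^1 ≡ 870 (mod 1471)
870^2 = (870^1)^2 ≡ 870^2 = 756900 ≡ 806 (mod 1471)
870^4 = (870^2)^2 ≡ 806^2 = 649636 ≡ 925 (mod 1471)
870^8 = (870^4)^2 ≡ 925^2 = 855625 ≡ 974 (mod 1471)
870^16 = (870^8)^2 ≡ 974^2 = 948676 ≡ 1352 (mod 1471)
870^32 = (870^16)^2 ≡ 1352^2 = 1827904 ≡ 922 (mod 1471)
870^53 = 870^32 · 870^16 · 870^4 · 870^1 ≡ 922 · 1352 · 925 · 870 ≡ 925 (mod 1471).

925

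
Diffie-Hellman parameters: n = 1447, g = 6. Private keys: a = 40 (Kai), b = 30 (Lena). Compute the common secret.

1225

Kai sends A = g^a mod n = 6^40 mod 1447.
6^1 ≡ 6 (mod 1447)
6^2 = (6^1)^2 ≡ 6^2 = 36 ≡ 36 (mod 1447)
6^4 = (6^2)^2 ≡ 36^2 = 1296 ≡ 1296 (mod 1447)
6^8 = (6^4)^2 ≡ 1296^2 = 1679616 ≡ 1096 (mod 1447)
6^16 = (6^8)^2 ≡ 1096^2 = 1201216 ≡ 206 (mod 1447)
6^32 = (6^16)^2 ≡ 206^2 = 42436 ≡ 473 (mod 1447)
6^40 = 6^32 · 6^8 ≡ 473 · 1096 ≡ 382 (mod 1447).
So A = 382. Lena then computes K = A^b mod n = 382^30 mod 1447.
382^1 ≡ 382 (mod 1447)
382^2 = (382^1)^2 ≡ 382^2 = 145924 ≡ 1224 (mod 1447)
382^4 = (382^2)^2 ≡ 1224^2 = 1498176 ≡ 531 (mod 1447)
382^8 = (382^4)^2 ≡ 531^2 = 281961 ≡ 1243 (mod 1447)
382^16 = (382^8)^2 ≡ 1243^2 = 1545049 ≡ 1100 (mod 1447)
382^30 = 382^16 · 382^8 · 382^4 · 382^2 ≡ 1100 · 1243 · 531 · 1224 ≡ 1225 (mod 1447).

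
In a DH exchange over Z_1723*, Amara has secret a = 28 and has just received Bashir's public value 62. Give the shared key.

1484

Shared key K = 62^28 mod 1723.
62^1 ≡ 62 (mod 1723)
62^2 = (62^1)^2 ≡ 62^2 = 3844 ≡ 398 (mod 1723)
62^4 = (62^2)^2 ≡ 398^2 = 158404 ≡ 1611 (mod 1723)
62^8 = (62^4)^2 ≡ 1611^2 = 2595321 ≡ 483 (mod 1723)
62^16 = (62^8)^2 ≡ 483^2 = 233289 ≡ 684 (mod 1723)
62^28 = 62^16 · 62^8 · 62^4 ≡ 684 · 483 · 1611 ≡ 1484 (mod 1723).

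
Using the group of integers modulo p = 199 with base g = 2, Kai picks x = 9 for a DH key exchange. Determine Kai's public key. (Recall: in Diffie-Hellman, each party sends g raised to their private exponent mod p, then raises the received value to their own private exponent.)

Public value = 2^9 mod 199.
2^1 ≡ 2 (mod 199)
2^2 = (2^1)^2 ≡ 2^2 = 4 ≡ 4 (mod 199)
2^4 = (2^2)^2 ≡ 4^2 = 16 ≡ 16 (mod 199)
2^8 = (2^4)^2 ≡ 16^2 = 256 ≡ 57 (mod 199)
2^9 = 2^8 · 2^1 ≡ 57 · 2 ≡ 114 (mod 199).

114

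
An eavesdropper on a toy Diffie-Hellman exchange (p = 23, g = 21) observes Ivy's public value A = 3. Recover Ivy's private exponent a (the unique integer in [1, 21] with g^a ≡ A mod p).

8

Try successive powers of 21 modulo 23:
21^1 ≡ 21
21^2 ≡ 4
21^3 ≡ 15
21^4 ≡ 16
21^5 ≡ 14
21^6 ≡ 18
21^7 ≡ 10
21^8 ≡ 3
Found: a = 8.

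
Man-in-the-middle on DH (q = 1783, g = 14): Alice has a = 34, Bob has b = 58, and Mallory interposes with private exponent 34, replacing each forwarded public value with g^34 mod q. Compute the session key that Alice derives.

1466

Alice receives Mallory's public value M = 14^34 mod 1783 instead of the honest one.
14^1 ≡ 14 (mod 1783)
14^2 = (14^1)^2 ≡ 14^2 = 196 ≡ 196 (mod 1783)
14^4 = (14^2)^2 ≡ 196^2 = 38416 ≡ 973 (mod 1783)
14^8 = (14^4)^2 ≡ 973^2 = 946729 ≡ 1739 (mod 1783)
14^16 = (14^8)^2 ≡ 1739^2 = 3024121 ≡ 153 (mod 1783)
14^32 = (14^16)^2 ≡ 153^2 = 23409 ≡ 230 (mod 1783)
14^34 = 14^32 · 14^2 ≡ 230 · 196 ≡ 505 (mod 1783).
So M = 505. Alice computes K = M^34 mod 1783.
505^1 ≡ 505 (mod 1783)
505^2 = (505^1)^2 ≡ 505^2 = 255025 ≡ 56 (mod 1783)
505^4 = (505^2)^2 ≡ 56^2 = 3136 ≡ 1353 (mod 1783)
505^8 = (505^4)^2 ≡ 1353^2 = 1830609 ≡ 1251 (mod 1783)
505^16 = (505^8)^2 ≡ 1251^2 = 1565001 ≡ 1310 (mod 1783)
505^32 = (505^16)^2 ≡ 1310^2 = 1716100 ≡ 854 (mod 1783)
505^34 = 505^32 · 505^2 ≡ 854 · 56 ≡ 1466 (mod 1783).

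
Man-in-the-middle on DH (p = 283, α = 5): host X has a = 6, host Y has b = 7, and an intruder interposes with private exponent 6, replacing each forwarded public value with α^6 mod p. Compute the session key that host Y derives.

Host Y receives an intruder's public value M = 5^6 mod 283 instead of the honest one.
5^1 ≡ 5 (mod 283)
5^2 = (5^1)^2 ≡ 5^2 = 25 ≡ 25 (mod 283)
5^4 = (5^2)^2 ≡ 25^2 = 625 ≡ 59 (mod 283)
5^6 = 5^4 · 5^2 ≡ 59 · 25 ≡ 60 (mod 283).
So M = 60. Host Y computes K = M^7 mod 283.
60^1 ≡ 60 (mod 283)
60^2 = (60^1)^2 ≡ 60^2 = 3600 ≡ 204 (mod 283)
60^4 = (60^2)^2 ≡ 204^2 = 41616 ≡ 15 (mod 283)
60^7 = 60^4 · 60^2 · 60^1 ≡ 15 · 204 · 60 ≡ 216 (mod 283).

216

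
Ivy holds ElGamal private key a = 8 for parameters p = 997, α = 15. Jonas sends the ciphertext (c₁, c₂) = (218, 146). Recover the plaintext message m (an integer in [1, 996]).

Shared mask s = c₁^a mod p = 218^8 mod 997.
218^1 ≡ 218 (mod 997)
218^2 = (218^1)^2 ≡ 218^2 = 47524 ≡ 665 (mod 997)
218^4 = (218^2)^2 ≡ 665^2 = 442225 ≡ 554 (mod 997)
218^8 = (218^4)^2 ≡ 554^2 = 306916 ≡ 837 (mod 997)
So s = 837; s⁻¹ ≡ 81 (mod 997).
m = c₂ · s⁻¹ mod 997 = 146 · 81 mod 997 = 859.

859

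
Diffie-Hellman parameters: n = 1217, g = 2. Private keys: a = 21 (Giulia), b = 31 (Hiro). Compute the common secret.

Hiro sends B = g^b mod n = 2^31 mod 1217.
2^1 ≡ 2 (mod 1217)
2^2 = (2^1)^2 ≡ 2^2 = 4 ≡ 4 (mod 1217)
2^4 = (2^2)^2 ≡ 4^2 = 16 ≡ 16 (mod 1217)
2^8 = (2^4)^2 ≡ 16^2 = 256 ≡ 256 (mod 1217)
2^16 = (2^8)^2 ≡ 256^2 = 65536 ≡ 1035 (mod 1217)
2^31 = 2^16 · 2^8 · 2^4 · 2^2 · 2^1 ≡ 1035 · 256 · 16 · 4 · 2 ≡ 741 (mod 1217).
So B = 741. Giulia then computes K = B^a mod n = 741^21 mod 1217.
741^1 ≡ 741 (mod 1217)
741^2 = (741^1)^2 ≡ 741^2 = 549081 ≡ 214 (mod 1217)
741^4 = (741^2)^2 ≡ 214^2 = 45796 ≡ 767 (mod 1217)
741^8 = (741^4)^2 ≡ 767^2 = 588289 ≡ 478 (mod 1217)
741^16 = (741^8)^2 ≡ 478^2 = 228484 ≡ 905 (mod 1217)
741^21 = 741^16 · 741^4 · 741^1 ≡ 905 · 767 · 741 ≡ 1155 (mod 1217).

1155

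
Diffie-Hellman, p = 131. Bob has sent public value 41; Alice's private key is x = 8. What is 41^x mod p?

Shared key K = 41^8 mod 131.
41^1 ≡ 41 (mod 131)
41^2 = (41^1)^2 ≡ 41^2 = 1681 ≡ 109 (mod 131)
41^4 = (41^2)^2 ≡ 109^2 = 11881 ≡ 91 (mod 131)
41^8 = (41^4)^2 ≡ 91^2 = 8281 ≡ 28 (mod 131)

28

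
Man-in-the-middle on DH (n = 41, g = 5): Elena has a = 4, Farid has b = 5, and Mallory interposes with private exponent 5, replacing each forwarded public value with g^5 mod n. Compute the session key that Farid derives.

9

Farid receives Mallory's public value M = 5^5 mod 41 instead of the honest one.
5^1 ≡ 5 (mod 41)
5^2 = (5^1)^2 ≡ 5^2 = 25 ≡ 25 (mod 41)
5^4 = (5^2)^2 ≡ 25^2 = 625 ≡ 10 (mod 41)
5^5 = 5^4 · 5^1 ≡ 10 · 5 ≡ 9 (mod 41).
So M = 9. Farid computes K = M^5 mod 41.
9^1 ≡ 9 (mod 41)
9^2 = (9^1)^2 ≡ 9^2 = 81 ≡ 40 (mod 41)
9^4 = (9^2)^2 ≡ 40^2 = 1600 ≡ 1 (mod 41)
9^5 = 9^4 · 9^1 ≡ 1 · 9 ≡ 9 (mod 41).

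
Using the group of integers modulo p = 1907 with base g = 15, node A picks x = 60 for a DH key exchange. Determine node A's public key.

Public value = 15^{60} \pmod{1907}.
15^1 ≡ 15 (mod 1907)
15^2 = (15^1)^2 ≡ 15^2 = 225 ≡ 225 (mod 1907)
15^4 = (15^2)^2 ≡ 225^2 = 50625 ≡ 1043 (mod 1907)
15^8 = (15^4)^2 ≡ 1043^2 = 1087849 ≡ 859 (mod 1907)
15^16 = (15^8)^2 ≡ 859^2 = 737881 ≡ 1779 (mod 1907)
15^32 = (15^16)^2 ≡ 1779^2 = 3164841 ≡ 1128 (mod 1907)
15^60 = 15^32 · 15^16 · 15^8 · 15^4 ≡ 1128 · 1779 · 859 · 1043 ≡ 1070 (mod 1907).

1070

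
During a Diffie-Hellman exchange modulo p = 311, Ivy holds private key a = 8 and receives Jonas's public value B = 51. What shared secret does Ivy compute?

Shared key K = 51^8 mod 311.
51^1 ≡ 51 (mod 311)
51^2 = (51^1)^2 ≡ 51^2 = 2601 ≡ 113 (mod 311)
51^4 = (51^2)^2 ≡ 113^2 = 12769 ≡ 18 (mod 311)
51^8 = (51^4)^2 ≡ 18^2 = 324 ≡ 13 (mod 311)

13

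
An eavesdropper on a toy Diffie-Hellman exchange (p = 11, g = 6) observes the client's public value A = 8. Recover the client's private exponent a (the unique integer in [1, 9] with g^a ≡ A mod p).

7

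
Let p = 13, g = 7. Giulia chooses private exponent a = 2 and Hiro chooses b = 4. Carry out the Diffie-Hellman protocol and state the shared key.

Giulia sends A = g^a mod p = 7^2 mod 13.
7^1 ≡ 7 (mod 13)
7^2 = (7^1)^2 ≡ 7^2 = 49 ≡ 10 (mod 13)
So A = 10. Hiro then computes K = A^b mod p = 10^4 mod 13.
10^1 ≡ 10 (mod 13)
10^2 = (10^1)^2 ≡ 10^2 = 100 ≡ 9 (mod 13)
10^4 = (10^2)^2 ≡ 9^2 = 81 ≡ 3 (mod 13)

3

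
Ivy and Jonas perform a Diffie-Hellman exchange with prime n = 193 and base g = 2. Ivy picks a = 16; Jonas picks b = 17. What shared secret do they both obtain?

85

Jonas sends B = g^b mod n = 2^17 mod 193.
2^1 ≡ 2 (mod 193)
2^2 = (2^1)^2 ≡ 2^2 = 4 ≡ 4 (mod 193)
2^4 = (2^2)^2 ≡ 4^2 = 16 ≡ 16 (mod 193)
2^8 = (2^4)^2 ≡ 16^2 = 256 ≡ 63 (mod 193)
2^16 = (2^8)^2 ≡ 63^2 = 3969 ≡ 109 (mod 193)
2^17 = 2^16 · 2^1 ≡ 109 · 2 ≡ 25 (mod 193).
So B = 25. Ivy then computes K = B^a mod n = 25^16 mod 193.
25^1 ≡ 25 (mod 193)
25^2 = (25^1)^2 ≡ 25^2 = 625 ≡ 46 (mod 193)
25^4 = (25^2)^2 ≡ 46^2 = 2116 ≡ 186 (mod 193)
25^8 = (25^4)^2 ≡ 186^2 = 34596 ≡ 49 (mod 193)
25^16 = (25^8)^2 ≡ 49^2 = 2401 ≡ 85 (mod 193)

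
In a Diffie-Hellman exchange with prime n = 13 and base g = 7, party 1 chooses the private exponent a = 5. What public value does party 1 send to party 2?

Public value = 7^5 mod 13.
7^1 ≡ 7 (mod 13)
7^2 = (7^1)^2 ≡ 7^2 = 49 ≡ 10 (mod 13)
7^4 = (7^2)^2 ≡ 10^2 = 100 ≡ 9 (mod 13)
7^5 = 7^4 · 7^1 ≡ 9 · 7 ≡ 11 (mod 13).

11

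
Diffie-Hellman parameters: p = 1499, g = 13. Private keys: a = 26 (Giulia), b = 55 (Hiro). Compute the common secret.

Hiro sends B = g^b mod p = 13^55 mod 1499.
13^1 ≡ 13 (mod 1499)
13^2 = (13^1)^2 ≡ 13^2 = 169 ≡ 169 (mod 1499)
13^4 = (13^2)^2 ≡ 169^2 = 28561 ≡ 80 (mod 1499)
13^8 = (13^4)^2 ≡ 80^2 = 6400 ≡ 404 (mod 1499)
13^16 = (13^8)^2 ≡ 404^2 = 163216 ≡ 1324 (mod 1499)
13^32 = (13^16)^2 ≡ 1324^2 = 1752976 ≡ 645 (mod 1499)
13^55 = 13^32 · 13^16 · 13^4 · 13^2 · 13^1 ≡ 645 · 1324 · 80 · 169 · 13 ≡ 1236 (mod 1499).
So B = 1236. Giulia then computes K = B^a mod p = 1236^26 mod 1499.
1236^1 ≡ 1236 (mod 1499)
1236^2 = (1236^1)^2 ≡ 1236^2 = 1527696 ≡ 215 (mod 1499)
1236^4 = (1236^2)^2 ≡ 215^2 = 46225 ≡ 1255 (mod 1499)
1236^8 = (1236^4)^2 ≡ 1255^2 = 1575025 ≡ 1075 (mod 1499)
1236^16 = (1236^8)^2 ≡ 1075^2 = 1155625 ≡ 1395 (mod 1499)
1236^26 = 1236^16 · 1236^8 · 1236^2 ≡ 1395 · 1075 · 215 ≡ 964 (mod 1499).

964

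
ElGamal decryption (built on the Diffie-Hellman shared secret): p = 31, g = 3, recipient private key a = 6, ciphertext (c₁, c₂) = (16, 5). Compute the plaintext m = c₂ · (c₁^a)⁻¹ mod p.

Shared mask s = c₁^a mod p = 16^6 mod 31.
16^1 ≡ 16 (mod 31)
16^2 = (16^1)^2 ≡ 16^2 = 256 ≡ 8 (mod 31)
16^4 = (16^2)^2 ≡ 8^2 = 64 ≡ 2 (mod 31)
16^6 = 16^4 · 16^2 ≡ 2 · 8 ≡ 16 (mod 31).
So s = 16; s⁻¹ ≡ 2 (mod 31).
m = c₂ · s⁻¹ mod 31 = 5 · 2 mod 31 = 10.

10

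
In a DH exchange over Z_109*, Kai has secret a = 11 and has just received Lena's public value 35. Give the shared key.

Shared key K = 35^11 mod 109.
35^1 ≡ 35 (mod 109)
35^2 = (35^1)^2 ≡ 35^2 = 1225 ≡ 26 (mod 109)
35^4 = (35^2)^2 ≡ 26^2 = 676 ≡ 22 (mod 109)
35^8 = (35^4)^2 ≡ 22^2 = 484 ≡ 48 (mod 109)
35^11 = 35^8 · 35^2 · 35^1 ≡ 48 · 26 · 35 ≡ 80 (mod 109).

80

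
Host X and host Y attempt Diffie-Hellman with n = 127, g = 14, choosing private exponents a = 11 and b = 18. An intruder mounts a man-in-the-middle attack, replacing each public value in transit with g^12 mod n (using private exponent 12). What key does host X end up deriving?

Host X receives an intruder's public value M = 14^12 mod 127 instead of the honest one.
14^1 ≡ 14 (mod 127)
14^2 = (14^1)^2 ≡ 14^2 = 196 ≡ 69 (mod 127)
14^4 = (14^2)^2 ≡ 69^2 = 4761 ≡ 62 (mod 127)
14^8 = (14^4)^2 ≡ 62^2 = 3844 ≡ 34 (mod 127)
14^12 = 14^8 · 14^4 ≡ 34 · 62 ≡ 76 (mod 127).
So M = 76. Host X computes K = M^11 mod 127.
76^1 ≡ 76 (mod 127)
76^2 = (76^1)^2 ≡ 76^2 = 5776 ≡ 61 (mod 127)
76^4 = (76^2)^2 ≡ 61^2 = 3721 ≡ 38 (mod 127)
76^8 = (76^4)^2 ≡ 38^2 = 1444 ≡ 47 (mod 127)
76^11 = 76^8 · 76^2 · 76^1 ≡ 47 · 61 · 76 ≡ 87 (mod 127).

87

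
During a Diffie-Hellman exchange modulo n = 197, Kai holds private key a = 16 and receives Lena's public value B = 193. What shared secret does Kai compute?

Shared key K = 193^16 mod 197.
193^1 ≡ 193 (mod 197)
193^2 = (193^1)^2 ≡ 193^2 = 37249 ≡ 16 (mod 197)
193^4 = (193^2)^2 ≡ 16^2 = 256 ≡ 59 (mod 197)
193^8 = (193^4)^2 ≡ 59^2 = 3481 ≡ 132 (mod 197)
193^16 = (193^8)^2 ≡ 132^2 = 17424 ≡ 88 (mod 197)

88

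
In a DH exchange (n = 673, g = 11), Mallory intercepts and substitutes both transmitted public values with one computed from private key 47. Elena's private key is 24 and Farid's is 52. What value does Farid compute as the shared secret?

499

Farid receives Mallory's public value M = 11^47 mod 673 instead of the honest one.
11^1 ≡ 11 (mod 673)
11^2 = (11^1)^2 ≡ 11^2 = 121 ≡ 121 (mod 673)
11^4 = (11^2)^2 ≡ 121^2 = 14641 ≡ 508 (mod 673)
11^8 = (11^4)^2 ≡ 508^2 = 258064 ≡ 305 (mod 673)
11^16 = (11^8)^2 ≡ 305^2 = 93025 ≡ 151 (mod 673)
11^32 = (11^16)^2 ≡ 151^2 = 22801 ≡ 592 (mod 673)
11^47 = 11^32 · 11^8 · 11^4 · 11^2 · 11^1 ≡ 592 · 305 · 508 · 121 · 11 ≡ 540 (mod 673).
So M = 540. Farid computes K = M^52 mod 673.
540^1 ≡ 540 (mod 673)
540^2 = (540^1)^2 ≡ 540^2 = 291600 ≡ 191 (mod 673)
540^4 = (540^2)^2 ≡ 191^2 = 36481 ≡ 139 (mod 673)
540^8 = (540^4)^2 ≡ 139^2 = 19321 ≡ 477 (mod 673)
540^16 = (540^8)^2 ≡ 477^2 = 227529 ≡ 55 (mod 673)
540^32 = (540^16)^2 ≡ 55^2 = 3025 ≡ 333 (mod 673)
540^52 = 540^32 · 540^16 · 540^4 ≡ 333 · 55 · 139 ≡ 499 (mod 673).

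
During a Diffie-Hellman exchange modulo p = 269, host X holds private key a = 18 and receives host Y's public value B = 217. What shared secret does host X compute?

99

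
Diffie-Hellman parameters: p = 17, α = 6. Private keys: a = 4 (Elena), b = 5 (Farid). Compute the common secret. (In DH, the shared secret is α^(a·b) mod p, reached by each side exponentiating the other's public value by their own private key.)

4

Elena sends A = α^a mod p = 6^4 mod 17.
6^1 ≡ 6 (mod 17)
6^2 = (6^1)^2 ≡ 6^2 = 36 ≡ 2 (mod 17)
6^4 = (6^2)^2 ≡ 2^2 = 4 ≡ 4 (mod 17)
So A = 4. Farid then computes K = A^b mod p = 4^5 mod 17.
4^1 ≡ 4 (mod 17)
4^2 = (4^1)^2 ≡ 4^2 = 16 ≡ 16 (mod 17)
4^4 = (4^2)^2 ≡ 16^2 = 256 ≡ 1 (mod 17)
4^5 = 4^4 · 4^1 ≡ 1 · 4 ≡ 4 (mod 17).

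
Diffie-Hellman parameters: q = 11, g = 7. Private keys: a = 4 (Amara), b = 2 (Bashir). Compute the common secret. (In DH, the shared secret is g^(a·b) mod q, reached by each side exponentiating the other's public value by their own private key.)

9

Bashir sends B = g^b mod q = 7^2 mod 11.
7^1 ≡ 7 (mod 11)
7^2 = (7^1)^2 ≡ 7^2 = 49 ≡ 5 (mod 11)
So B = 5. Amara then computes K = B^a mod q = 5^4 mod 11.
5^1 ≡ 5 (mod 11)
5^2 = (5^1)^2 ≡ 5^2 = 25 ≡ 3 (mod 11)
5^4 = (5^2)^2 ≡ 3^2 = 9 ≡ 9 (mod 11)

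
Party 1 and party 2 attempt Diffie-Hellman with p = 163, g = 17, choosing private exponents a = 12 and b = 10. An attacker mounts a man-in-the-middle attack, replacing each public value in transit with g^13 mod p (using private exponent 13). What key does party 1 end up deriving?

53

Party 1 receives an attacker's public value M = 17^13 mod 163 instead of the honest one.
17^1 ≡ 17 (mod 163)
17^2 = (17^1)^2 ≡ 17^2 = 289 ≡ 126 (mod 163)
17^4 = (17^2)^2 ≡ 126^2 = 15876 ≡ 65 (mod 163)
17^8 = (17^4)^2 ≡ 65^2 = 4225 ≡ 150 (mod 163)
17^13 = 17^8 · 17^4 · 17^1 ≡ 150 · 65 · 17 ≡ 142 (mod 163).
So M = 142. Party 1 computes K = M^12 mod 163.
142^1 ≡ 142 (mod 163)
142^2 = (142^1)^2 ≡ 142^2 = 20164 ≡ 115 (mod 163)
142^4 = (142^2)^2 ≡ 115^2 = 13225 ≡ 22 (mod 163)
142^8 = (142^4)^2 ≡ 22^2 = 484 ≡ 158 (mod 163)
142^12 = 142^8 · 142^4 ≡ 158 · 22 ≡ 53 (mod 163).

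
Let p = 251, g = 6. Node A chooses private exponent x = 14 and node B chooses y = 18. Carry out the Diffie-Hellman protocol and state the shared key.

36

Node B sends B = g^y mod p = 6^18 mod 251.
6^1 ≡ 6 (mod 251)
6^2 = (6^1)^2 ≡ 6^2 = 36 ≡ 36 (mod 251)
6^4 = (6^2)^2 ≡ 36^2 = 1296 ≡ 41 (mod 251)
6^8 = (6^4)^2 ≡ 41^2 = 1681 ≡ 175 (mod 251)
6^16 = (6^8)^2 ≡ 175^2 = 30625 ≡ 3 (mod 251)
6^18 = 6^16 · 6^2 ≡ 3 · 36 ≡ 108 (mod 251).
So B = 108. Node A then computes K = B^x mod p = 108^14 mod 251.
108^1 ≡ 108 (mod 251)
108^2 = (108^1)^2 ≡ 108^2 = 11664 ≡ 118 (mod 251)
108^4 = (108^2)^2 ≡ 118^2 = 13924 ≡ 119 (mod 251)
108^8 = (108^4)^2 ≡ 119^2 = 14161 ≡ 105 (mod 251)
108^14 = 108^8 · 108^4 · 108^2 ≡ 105 · 119 · 118 ≡ 36 (mod 251).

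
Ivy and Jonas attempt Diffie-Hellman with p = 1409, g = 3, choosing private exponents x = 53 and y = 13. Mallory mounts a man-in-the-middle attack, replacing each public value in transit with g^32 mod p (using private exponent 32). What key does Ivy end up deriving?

1256

Ivy receives Mallory's public value M = 3^32 mod 1409 instead of the honest one.
3^1 ≡ 3 (mod 1409)
3^2 = (3^1)^2 ≡ 3^2 = 9 ≡ 9 (mod 1409)
3^4 = (3^2)^2 ≡ 9^2 = 81 ≡ 81 (mod 1409)
3^8 = (3^4)^2 ≡ 81^2 = 6561 ≡ 925 (mod 1409)
3^16 = (3^8)^2 ≡ 925^2 = 855625 ≡ 362 (mod 1409)
3^32 = (3^16)^2 ≡ 362^2 = 131044 ≡ 7 (mod 1409)
So M = 7. Ivy computes K = M^53 mod 1409.
7^1 ≡ 7 (mod 1409)
7^2 = (7^1)^2 ≡ 7^2 = 49 ≡ 49 (mod 1409)
7^4 = (7^2)^2 ≡ 49^2 = 2401 ≡ 992 (mod 1409)
7^8 = (7^4)^2 ≡ 992^2 = 984064 ≡ 582 (mod 1409)
7^16 = (7^8)^2 ≡ 582^2 = 338724 ≡ 564 (mod 1409)
7^32 = (7^16)^2 ≡ 564^2 = 318096 ≡ 1071 (mod 1409)
7^53 = 7^32 · 7^16 · 7^4 · 7^1 ≡ 1071 · 564 · 992 · 7 ≡ 1256 (mod 1409).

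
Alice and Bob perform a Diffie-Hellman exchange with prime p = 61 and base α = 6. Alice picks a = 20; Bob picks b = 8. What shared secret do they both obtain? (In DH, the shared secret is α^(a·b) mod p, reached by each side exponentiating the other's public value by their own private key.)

Bob sends B = α^b mod p = 6^8 mod 61.
6^1 ≡ 6 (mod 61)
6^2 = (6^1)^2 ≡ 6^2 = 36 ≡ 36 (mod 61)
6^4 = (6^2)^2 ≡ 36^2 = 1296 ≡ 15 (mod 61)
6^8 = (6^4)^2 ≡ 15^2 = 225 ≡ 42 (mod 61)
So B = 42. Alice then computes K = B^a mod p = 42^20 mod 61.
42^1 ≡ 42 (mod 61)
42^2 = (42^1)^2 ≡ 42^2 = 1764 ≡ 56 (mod 61)
42^4 = (42^2)^2 ≡ 56^2 = 3136 ≡ 25 (mod 61)
42^8 = (42^4)^2 ≡ 25^2 = 625 ≡ 15 (mod 61)
42^16 = (42^8)^2 ≡ 15^2 = 225 ≡ 42 (mod 61)
42^20 = 42^16 · 42^4 ≡ 42 · 25 ≡ 13 (mod 61).

13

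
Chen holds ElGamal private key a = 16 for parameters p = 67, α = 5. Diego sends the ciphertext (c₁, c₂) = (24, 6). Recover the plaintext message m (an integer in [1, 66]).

23

Shared mask s = c₁^a mod p = 24^16 mod 67.
24^1 ≡ 24 (mod 67)
24^2 = (24^1)^2 ≡ 24^2 = 576 ≡ 40 (mod 67)
24^4 = (24^2)^2 ≡ 40^2 = 1600 ≡ 59 (mod 67)
24^8 = (24^4)^2 ≡ 59^2 = 3481 ≡ 64 (mod 67)
24^16 = (24^8)^2 ≡ 64^2 = 4096 ≡ 9 (mod 67)
So s = 9; s⁻¹ ≡ 15 (mod 67).
m = c₂ · s⁻¹ mod 67 = 6 · 15 mod 67 = 23.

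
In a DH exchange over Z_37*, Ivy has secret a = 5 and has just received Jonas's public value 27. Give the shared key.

Shared key K = 27^5 mod 37.
27^1 ≡ 27 (mod 37)
27^2 = (27^1)^2 ≡ 27^2 = 729 ≡ 26 (mod 37)
27^4 = (27^2)^2 ≡ 26^2 = 676 ≡ 10 (mod 37)
27^5 = 27^4 · 27^1 ≡ 10 · 27 ≡ 11 (mod 37).

11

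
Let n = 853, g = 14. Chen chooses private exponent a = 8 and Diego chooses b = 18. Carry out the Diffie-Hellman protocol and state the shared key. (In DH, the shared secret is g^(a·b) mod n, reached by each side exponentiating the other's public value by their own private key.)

470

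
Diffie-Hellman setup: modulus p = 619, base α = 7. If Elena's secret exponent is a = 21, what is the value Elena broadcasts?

Public value = 7^21 mod 619.
7^1 ≡ 7 (mod 619)
7^2 = (7^1)^2 ≡ 7^2 = 49 ≡ 49 (mod 619)
7^4 = (7^2)^2 ≡ 49^2 = 2401 ≡ 544 (mod 619)
7^8 = (7^4)^2 ≡ 544^2 = 295936 ≡ 54 (mod 619)
7^16 = (7^8)^2 ≡ 54^2 = 2916 ≡ 440 (mod 619)
7^21 = 7^16 · 7^4 · 7^1 ≡ 440 · 544 · 7 ≡ 506 (mod 619).

506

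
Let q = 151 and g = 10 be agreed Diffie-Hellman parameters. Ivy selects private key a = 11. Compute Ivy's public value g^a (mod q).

Public value = 10^11 (mod 151).
10^1 ≡ 10 (mod 151)
10^2 = (10^1)^2 ≡ 10^2 = 100 ≡ 100 (mod 151)
10^4 = (10^2)^2 ≡ 100^2 = 10000 ≡ 34 (mod 151)
10^8 = (10^4)^2 ≡ 34^2 = 1156 ≡ 99 (mod 151)
10^11 = 10^8 · 10^2 · 10^1 ≡ 99 · 100 · 10 ≡ 95 (mod 151).

95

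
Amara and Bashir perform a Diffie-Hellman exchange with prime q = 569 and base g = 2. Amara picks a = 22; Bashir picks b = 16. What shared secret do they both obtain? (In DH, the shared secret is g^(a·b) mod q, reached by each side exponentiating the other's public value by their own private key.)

153

Amara sends A = g^a mod q = 2^22 mod 569.
2^1 ≡ 2 (mod 569)
2^2 = (2^1)^2 ≡ 2^2 = 4 ≡ 4 (mod 569)
2^4 = (2^2)^2 ≡ 4^2 = 16 ≡ 16 (mod 569)
2^8 = (2^4)^2 ≡ 16^2 = 256 ≡ 256 (mod 569)
2^16 = (2^8)^2 ≡ 256^2 = 65536 ≡ 101 (mod 569)
2^22 = 2^16 · 2^4 · 2^2 ≡ 101 · 16 · 4 ≡ 205 (mod 569).
So A = 205. Bashir then computes K = A^b mod q = 205^16 mod 569.
205^1 ≡ 205 (mod 569)
205^2 = (205^1)^2 ≡ 205^2 = 42025 ≡ 488 (mod 569)
205^4 = (205^2)^2 ≡ 488^2 = 238144 ≡ 302 (mod 569)
205^8 = (205^4)^2 ≡ 302^2 = 91204 ≡ 164 (mod 569)
205^16 = (205^8)^2 ≡ 164^2 = 26896 ≡ 153 (mod 569)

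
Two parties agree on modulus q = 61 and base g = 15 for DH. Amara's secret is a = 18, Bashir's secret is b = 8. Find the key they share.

9

Amara sends A = g^a mod q = 15^18 mod 61.
15^1 ≡ 15 (mod 61)
15^2 = (15^1)^2 ≡ 15^2 = 225 ≡ 42 (mod 61)
15^4 = (15^2)^2 ≡ 42^2 = 1764 ≡ 56 (mod 61)
15^8 = (15^4)^2 ≡ 56^2 = 3136 ≡ 25 (mod 61)
15^16 = (15^8)^2 ≡ 25^2 = 625 ≡ 15 (mod 61)
15^18 = 15^16 · 15^2 ≡ 15 · 42 ≡ 20 (mod 61).
So A = 20. Bashir then computes K = A^b mod q = 20^8 mod 61.
20^1 ≡ 20 (mod 61)
20^2 = (20^1)^2 ≡ 20^2 = 400 ≡ 34 (mod 61)
20^4 = (20^2)^2 ≡ 34^2 = 1156 ≡ 58 (mod 61)
20^8 = (20^4)^2 ≡ 58^2 = 3364 ≡ 9 (mod 61)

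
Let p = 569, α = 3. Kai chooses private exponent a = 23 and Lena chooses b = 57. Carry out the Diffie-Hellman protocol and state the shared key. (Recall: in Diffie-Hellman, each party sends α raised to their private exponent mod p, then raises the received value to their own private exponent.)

Lena sends B = α^b mod p = 3^57 mod 569.
3^1 ≡ 3 (mod 569)
3^2 = (3^1)^2 ≡ 3^2 = 9 ≡ 9 (mod 569)
3^4 = (3^2)^2 ≡ 9^2 = 81 ≡ 81 (mod 569)
3^8 = (3^4)^2 ≡ 81^2 = 6561 ≡ 302 (mod 569)
3^16 = (3^8)^2 ≡ 302^2 = 91204 ≡ 164 (mod 569)
3^32 = (3^16)^2 ≡ 164^2 = 26896 ≡ 153 (mod 569)
3^57 = 3^32 · 3^16 · 3^8 · 3^1 ≡ 153 · 164 · 302 · 3 ≡ 95 (mod 569).
So B = 95. Kai then computes K = B^a mod p = 95^23 mod 569.
95^1 ≡ 95 (mod 569)
95^2 = (95^1)^2 ≡ 95^2 = 9025 ≡ 490 (mod 569)
95^4 = (95^2)^2 ≡ 490^2 = 240100 ≡ 551 (mod 569)
95^8 = (95^4)^2 ≡ 551^2 = 303601 ≡ 324 (mod 569)
95^16 = (95^8)^2 ≡ 324^2 = 104976 ≡ 280 (mod 569)
95^23 = 95^16 · 95^4 · 95^2 · 95^1 ≡ 280 · 551 · 490 · 95 ≡ 356 (mod 569).

356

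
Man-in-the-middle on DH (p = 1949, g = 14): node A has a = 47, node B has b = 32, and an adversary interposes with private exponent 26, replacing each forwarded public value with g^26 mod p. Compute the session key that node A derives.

632

Node A receives an adversary's public value M = 14^26 mod 1949 instead of the honest one.
14^1 ≡ 14 (mod 1949)
14^2 = (14^1)^2 ≡ 14^2 = 196 ≡ 196 (mod 1949)
14^4 = (14^2)^2 ≡ 196^2 = 38416 ≡ 1385 (mod 1949)
14^8 = (14^4)^2 ≡ 1385^2 = 1918225 ≡ 409 (mod 1949)
14^16 = (14^8)^2 ≡ 409^2 = 167281 ≡ 1616 (mod 1949)
14^26 = 14^16 · 14^8 · 14^2 ≡ 1616 · 409 · 196 ≡ 841 (mod 1949).
So M = 841. Node A computes K = M^47 mod 1949.
841^1 ≡ 841 (mod 1949)
841^2 = (841^1)^2 ≡ 841^2 = 707281 ≡ 1743 (mod 1949)
841^4 = (841^2)^2 ≡ 1743^2 = 3038049 ≡ 1507 (mod 1949)
841^8 = (841^4)^2 ≡ 1507^2 = 2271049 ≡ 464 (mod 1949)
841^16 = (841^8)^2 ≡ 464^2 = 215296 ≡ 906 (mod 1949)
841^32 = (841^16)^2 ≡ 906^2 = 820836 ≡ 307 (mod 1949)
841^47 = 841^32 · 841^8 · 841^4 · 841^2 · 841^1 ≡ 307 · 464 · 1507 · 1743 · 841 ≡ 632 (mod 1949).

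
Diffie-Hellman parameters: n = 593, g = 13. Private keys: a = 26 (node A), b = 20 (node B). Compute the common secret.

Node B sends B = g^b mod n = 13^20 mod 593.
13^1 ≡ 13 (mod 593)
13^2 = (13^1)^2 ≡ 13^2 = 169 ≡ 169 (mod 593)
13^4 = (13^2)^2 ≡ 169^2 = 28561 ≡ 97 (mod 593)
13^8 = (13^4)^2 ≡ 97^2 = 9409 ≡ 514 (mod 593)
13^16 = (13^8)^2 ≡ 514^2 = 264196 ≡ 311 (mod 593)
13^20 = 13^16 · 13^4 ≡ 311 · 97 ≡ 517 (mod 593).
So B = 517. Node A then computes K = B^a mod n = 517^26 mod 593.
517^1 ≡ 517 (mod 593)
517^2 = (517^1)^2 ≡ 517^2 = 267289 ≡ 439 (mod 593)
517^4 = (517^2)^2 ≡ 439^2 = 192721 ≡ 589 (mod 593)
517^8 = (517^4)^2 ≡ 589^2 = 346921 ≡ 16 (mod 593)
517^16 = (517^8)^2 ≡ 16^2 = 256 ≡ 256 (mod 593)
517^26 = 517^16 · 517^8 · 517^2 ≡ 256 · 16 · 439 ≡ 168 (mod 593).

168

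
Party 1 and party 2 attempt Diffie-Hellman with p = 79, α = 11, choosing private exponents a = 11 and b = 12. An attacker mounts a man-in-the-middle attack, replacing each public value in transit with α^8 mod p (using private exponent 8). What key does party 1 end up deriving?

Party 1 receives an attacker's public value M = 11^8 mod 79 instead of the honest one.
11^1 ≡ 11 (mod 79)
11^2 = (11^1)^2 ≡ 11^2 = 121 ≡ 42 (mod 79)
11^4 = (11^2)^2 ≡ 42^2 = 1764 ≡ 26 (mod 79)
11^8 = (11^4)^2 ≡ 26^2 = 676 ≡ 44 (mod 79)
So M = 44. Party 1 computes K = M^11 mod 79.
44^1 ≡ 44 (mod 79)
44^2 = (44^1)^2 ≡ 44^2 = 1936 ≡ 40 (mod 79)
44^4 = (44^2)^2 ≡ 40^2 = 1600 ≡ 20 (mod 79)
44^8 = (44^4)^2 ≡ 20^2 = 400 ≡ 5 (mod 79)
44^11 = 44^8 · 44^2 · 44^1 ≡ 5 · 40 · 44 ≡ 31 (mod 79).

31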